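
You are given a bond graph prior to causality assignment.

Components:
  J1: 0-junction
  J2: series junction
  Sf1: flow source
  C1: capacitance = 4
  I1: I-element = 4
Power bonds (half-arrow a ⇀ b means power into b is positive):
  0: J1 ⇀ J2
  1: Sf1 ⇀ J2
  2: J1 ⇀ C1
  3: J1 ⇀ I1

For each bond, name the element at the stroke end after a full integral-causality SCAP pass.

#0 →J2
#1 →Sf1
#2 →J1
#3 →I1

#1 stroke at Sf1  (Sf1 fixes flow; stroke at Sf1)
#0 stroke at J2  (1-jn J2 has f-setter on 1)
#2 stroke at J1  (prefer integral on C1)
#3 stroke at I1  (0-jn J1 has e-setter on 2)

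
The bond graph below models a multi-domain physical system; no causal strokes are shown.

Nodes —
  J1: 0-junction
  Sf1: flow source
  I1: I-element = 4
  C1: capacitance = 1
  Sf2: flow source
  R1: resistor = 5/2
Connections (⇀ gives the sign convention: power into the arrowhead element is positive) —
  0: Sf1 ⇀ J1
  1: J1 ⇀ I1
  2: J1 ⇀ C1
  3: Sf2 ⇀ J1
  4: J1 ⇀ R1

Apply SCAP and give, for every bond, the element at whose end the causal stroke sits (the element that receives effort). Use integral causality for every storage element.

#0 stroke→Sf1
#1 stroke→I1
#2 stroke→J1
#3 stroke→Sf2
#4 stroke→R1

#0 |Sf1  (source Sf1 imposes f)
#3 |Sf2  (Sf2: flow source, stroke at near end)
#1 |I1  (prefer integral on I1)
#2 |J1  (prefer integral on C1)
#4 |R1  (0-jn J1 has e-setter on 2)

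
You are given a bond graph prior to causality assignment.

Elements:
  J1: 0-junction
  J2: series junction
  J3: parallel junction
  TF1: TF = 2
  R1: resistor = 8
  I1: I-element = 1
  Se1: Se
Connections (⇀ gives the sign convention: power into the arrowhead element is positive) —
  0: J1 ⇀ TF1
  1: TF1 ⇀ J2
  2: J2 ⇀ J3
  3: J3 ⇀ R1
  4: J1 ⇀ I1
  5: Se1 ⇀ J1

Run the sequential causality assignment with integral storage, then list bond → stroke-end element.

#5 stroke at J1  (source Se1 imposes e)
#0 stroke at TF1  (J1 effort already set via bond 5)
#4 stroke at I1  (common-e at J1 fixed by 5)
#1 stroke at J2  (through TF1, causality passes straight; one stroke at TF1)
#2 stroke at J3  (closing 1-jn rule on J2)
#3 stroke at R1  (common-e at J3 fixed by 2)

bond 0 stroke at TF1
bond 1 stroke at J2
bond 2 stroke at J3
bond 3 stroke at R1
bond 4 stroke at I1
bond 5 stroke at J1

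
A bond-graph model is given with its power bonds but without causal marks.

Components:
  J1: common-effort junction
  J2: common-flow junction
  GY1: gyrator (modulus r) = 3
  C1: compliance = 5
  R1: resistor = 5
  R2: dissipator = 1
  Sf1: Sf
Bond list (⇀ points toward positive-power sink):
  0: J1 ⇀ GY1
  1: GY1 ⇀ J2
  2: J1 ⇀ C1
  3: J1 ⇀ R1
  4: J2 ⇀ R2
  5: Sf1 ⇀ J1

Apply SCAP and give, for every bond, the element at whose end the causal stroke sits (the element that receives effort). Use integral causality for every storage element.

b5 stroke→Sf1  (source Sf1 imposes f)
b2 stroke→J1  (prefer integral on C1)
b0 stroke→GY1  (0-jn J1 has e-setter on 2)
b3 stroke→R1  (J1 effort already set via bond 2)
b1 stroke→GY1  (GY GY1: same side as bond 0)
b4 stroke→J2  (J2: bond 1 brought flow, rest push out)

bond 0 →GY1
bond 1 →GY1
bond 2 →J1
bond 3 →R1
bond 4 →J2
bond 5 →Sf1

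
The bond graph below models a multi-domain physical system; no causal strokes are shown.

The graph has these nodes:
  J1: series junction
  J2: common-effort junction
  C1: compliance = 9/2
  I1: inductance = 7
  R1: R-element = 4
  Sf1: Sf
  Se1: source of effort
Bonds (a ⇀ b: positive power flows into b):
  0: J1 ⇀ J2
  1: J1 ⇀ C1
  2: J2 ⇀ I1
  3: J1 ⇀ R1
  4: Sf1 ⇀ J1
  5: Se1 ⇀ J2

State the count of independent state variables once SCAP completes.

2  (C1, I1 all integral)

#4 stroke at Sf1  (Sf1 (Sf) sets flow on bond)
#5 stroke at J2  (source Se1 imposes e)
#0 stroke at J1  (J1 flow already set via bond 4)
#1 stroke at J1  (1-jn J1 has f-setter on 4)
#3 stroke at J1  (J1: bond 4 brought flow, rest push out)
#2 stroke at I1  (J2 effort already set via bond 5)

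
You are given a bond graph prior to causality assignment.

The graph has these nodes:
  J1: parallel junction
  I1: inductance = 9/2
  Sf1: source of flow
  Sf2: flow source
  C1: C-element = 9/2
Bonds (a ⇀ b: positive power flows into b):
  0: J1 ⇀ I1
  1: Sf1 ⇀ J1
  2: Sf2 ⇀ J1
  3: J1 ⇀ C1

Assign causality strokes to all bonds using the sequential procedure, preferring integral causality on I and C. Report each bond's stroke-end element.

b0 |I1
b1 |Sf1
b2 |Sf2
b3 |J1

b1 stroke→Sf1  (source Sf1 imposes f)
b2 stroke→Sf2  (source Sf2 imposes f)
b0 stroke→I1  (I1 outputs flow p/I1)
b3 stroke→J1  (J1 needs exactly one e-in)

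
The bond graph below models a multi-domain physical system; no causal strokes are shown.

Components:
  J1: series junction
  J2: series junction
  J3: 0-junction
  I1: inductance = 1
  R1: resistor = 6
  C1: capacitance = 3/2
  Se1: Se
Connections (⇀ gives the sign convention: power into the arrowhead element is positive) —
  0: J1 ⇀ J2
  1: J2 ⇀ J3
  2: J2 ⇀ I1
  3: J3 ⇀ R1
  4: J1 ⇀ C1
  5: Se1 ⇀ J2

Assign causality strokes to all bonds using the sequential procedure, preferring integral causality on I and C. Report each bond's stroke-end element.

#5 →J2  (Se1 (Se) sets effort on bond)
#2 →I1  (I1 outputs flow p/I1)
#0 →J2  (J2 flow already set via bond 2)
#1 →J2  (J2 flow already set via bond 2)
#3 →J3  (J3: last free bond brings effort in)
#4 →J1  (J1 flow already set via bond 0)

#0 |J2
#1 |J2
#2 |I1
#3 |J3
#4 |J1
#5 |J2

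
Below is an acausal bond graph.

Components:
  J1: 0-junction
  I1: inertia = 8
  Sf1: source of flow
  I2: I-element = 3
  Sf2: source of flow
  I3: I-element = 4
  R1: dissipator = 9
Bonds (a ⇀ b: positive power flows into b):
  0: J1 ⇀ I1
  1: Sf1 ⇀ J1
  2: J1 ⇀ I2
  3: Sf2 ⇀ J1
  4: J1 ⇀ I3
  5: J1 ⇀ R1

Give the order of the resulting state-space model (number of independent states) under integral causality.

3  (I1, I2, I3 all integral)

bond 1 |Sf1  (Sf1 (Sf) sets flow on bond)
bond 3 |Sf2  (source Sf2 imposes f)
bond 0 |I1  (prefer integral on I1)
bond 2 |I2  (I2: I, integral causality)
bond 4 |I3  (I3: I, integral causality)
bond 5 |J1  (J1: last free bond brings effort in)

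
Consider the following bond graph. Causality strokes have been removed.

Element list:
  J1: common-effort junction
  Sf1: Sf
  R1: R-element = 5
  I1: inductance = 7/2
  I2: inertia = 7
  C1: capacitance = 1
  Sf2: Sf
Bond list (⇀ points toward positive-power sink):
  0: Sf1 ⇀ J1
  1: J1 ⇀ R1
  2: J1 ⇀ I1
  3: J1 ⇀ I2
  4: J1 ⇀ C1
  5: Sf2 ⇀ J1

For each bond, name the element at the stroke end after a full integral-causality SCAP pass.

#0 stroke→Sf1  (source Sf1 imposes f)
#5 stroke→Sf2  (Sf2: flow source, stroke at near end)
#2 stroke→I1  (I1: I, integral causality)
#3 stroke→I2  (prefer integral on I2)
#4 stroke→J1  (C1 outputs effort q/C1)
#1 stroke→R1  (J1: bond 4 brought effort, rest push out)

b0 stroke→Sf1
b1 stroke→R1
b2 stroke→I1
b3 stroke→I2
b4 stroke→J1
b5 stroke→Sf2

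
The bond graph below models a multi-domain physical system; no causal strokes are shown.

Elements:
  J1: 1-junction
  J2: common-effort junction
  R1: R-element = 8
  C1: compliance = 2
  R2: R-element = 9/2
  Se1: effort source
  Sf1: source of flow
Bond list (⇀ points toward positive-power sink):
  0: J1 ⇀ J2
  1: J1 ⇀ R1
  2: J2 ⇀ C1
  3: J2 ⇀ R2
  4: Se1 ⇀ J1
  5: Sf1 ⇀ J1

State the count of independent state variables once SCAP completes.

b4 stroke→J1  (source Se1 imposes e)
b5 stroke→Sf1  (Sf1 fixes flow; stroke at Sf1)
b0 stroke→J1  (1-jn J1 has f-setter on 5)
b1 stroke→J1  (J1 flow already set via bond 5)
b2 stroke→J2  (C1: C, integral causality)
b3 stroke→R2  (0-jn J2 has e-setter on 2)

1  (C1 all integral)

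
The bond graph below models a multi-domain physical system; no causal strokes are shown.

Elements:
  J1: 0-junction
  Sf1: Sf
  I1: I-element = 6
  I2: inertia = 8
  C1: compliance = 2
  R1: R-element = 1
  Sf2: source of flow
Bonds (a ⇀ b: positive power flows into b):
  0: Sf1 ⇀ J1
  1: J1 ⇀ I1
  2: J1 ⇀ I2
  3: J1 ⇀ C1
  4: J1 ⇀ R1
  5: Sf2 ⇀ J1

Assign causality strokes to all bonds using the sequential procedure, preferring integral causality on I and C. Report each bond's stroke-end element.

#0 →Sf1  (Sf1 (Sf) sets flow on bond)
#5 →Sf2  (Sf2: flow source, stroke at near end)
#1 →I1  (prefer integral on I1)
#2 →I2  (prefer integral on I2)
#3 →J1  (prefer integral on C1)
#4 →R1  (J1: bond 3 brought effort, rest push out)

b0 stroke at Sf1
b1 stroke at I1
b2 stroke at I2
b3 stroke at J1
b4 stroke at R1
b5 stroke at Sf2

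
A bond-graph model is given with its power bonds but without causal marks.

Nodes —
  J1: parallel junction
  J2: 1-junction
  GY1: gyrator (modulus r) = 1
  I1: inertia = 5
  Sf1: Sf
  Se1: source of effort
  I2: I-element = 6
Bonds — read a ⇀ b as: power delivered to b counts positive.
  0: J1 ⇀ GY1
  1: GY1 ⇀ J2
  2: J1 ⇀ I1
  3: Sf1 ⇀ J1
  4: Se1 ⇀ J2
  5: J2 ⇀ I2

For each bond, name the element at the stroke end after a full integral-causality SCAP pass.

#3 →Sf1  (source Sf1 imposes f)
#4 →J2  (Se1 fixes effort; stroke away)
#2 →I1  (I1 outputs flow p/I1)
#0 →J1  (closing 0-jn rule on J1)
#1 →J2  (GY GY1: same side as bond 0)
#5 →I2  (J2 needs exactly one f-in)

#0 |J1
#1 |J2
#2 |I1
#3 |Sf1
#4 |J2
#5 |I2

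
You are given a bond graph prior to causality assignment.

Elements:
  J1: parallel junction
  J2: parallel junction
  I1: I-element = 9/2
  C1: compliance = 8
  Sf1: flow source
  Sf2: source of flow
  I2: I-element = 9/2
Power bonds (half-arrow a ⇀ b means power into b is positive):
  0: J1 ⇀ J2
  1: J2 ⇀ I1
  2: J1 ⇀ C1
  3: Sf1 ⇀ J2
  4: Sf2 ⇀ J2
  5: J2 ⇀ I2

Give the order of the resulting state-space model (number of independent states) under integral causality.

β3 stroke at Sf1  (source Sf1 imposes f)
β4 stroke at Sf2  (Sf2 fixes flow; stroke at Sf2)
β1 stroke at I1  (I1 outputs flow p/I1)
β2 stroke at J1  (C1 integral (e out))
β0 stroke at J2  (J1: bond 2 brought effort, rest push out)
β5 stroke at I2  (J2: bond 0 brought effort, rest push out)

3  (C1, I1, I2 all integral)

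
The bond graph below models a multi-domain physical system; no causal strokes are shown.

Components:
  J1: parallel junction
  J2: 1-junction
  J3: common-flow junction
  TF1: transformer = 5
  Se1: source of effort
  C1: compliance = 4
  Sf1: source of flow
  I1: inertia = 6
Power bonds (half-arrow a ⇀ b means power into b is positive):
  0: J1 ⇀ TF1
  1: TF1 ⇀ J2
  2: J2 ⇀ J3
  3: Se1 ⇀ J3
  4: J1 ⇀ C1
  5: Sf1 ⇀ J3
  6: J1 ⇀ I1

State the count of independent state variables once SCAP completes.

#3 stroke at J3  (Se1: effort source, stroke at far end)
#5 stroke at Sf1  (source Sf1 imposes f)
#2 stroke at J3  (1-jn J3 has f-setter on 5)
#1 stroke at J2  (common-f at J2 fixed by 2)
#0 stroke at TF1  (TF1 one-in-one-out from 1)
#4 stroke at J1  (prefer integral on C1)
#6 stroke at I1  (common-e at J1 fixed by 4)

2  (C1, I1 all integral)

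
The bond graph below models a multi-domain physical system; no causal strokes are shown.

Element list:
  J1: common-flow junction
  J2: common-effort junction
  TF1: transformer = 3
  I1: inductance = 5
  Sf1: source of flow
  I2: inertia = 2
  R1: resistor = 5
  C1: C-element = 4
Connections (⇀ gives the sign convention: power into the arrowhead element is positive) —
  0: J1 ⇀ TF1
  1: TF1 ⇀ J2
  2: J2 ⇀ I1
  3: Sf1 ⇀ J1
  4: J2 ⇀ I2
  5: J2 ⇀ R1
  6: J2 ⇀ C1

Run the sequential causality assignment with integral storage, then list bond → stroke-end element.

β3 stroke at Sf1  (source Sf1 imposes f)
β0 stroke at J1  (common-f at J1 fixed by 3)
β1 stroke at TF1  (through TF1, causality passes straight; one stroke at TF1)
β2 stroke at I1  (prefer integral on I1)
β4 stroke at I2  (prefer integral on I2)
β6 stroke at J2  (C1: C, integral causality)
β5 stroke at R1  (J2: bond 6 brought effort, rest push out)

β0 →J1
β1 →TF1
β2 →I1
β3 →Sf1
β4 →I2
β5 →R1
β6 →J2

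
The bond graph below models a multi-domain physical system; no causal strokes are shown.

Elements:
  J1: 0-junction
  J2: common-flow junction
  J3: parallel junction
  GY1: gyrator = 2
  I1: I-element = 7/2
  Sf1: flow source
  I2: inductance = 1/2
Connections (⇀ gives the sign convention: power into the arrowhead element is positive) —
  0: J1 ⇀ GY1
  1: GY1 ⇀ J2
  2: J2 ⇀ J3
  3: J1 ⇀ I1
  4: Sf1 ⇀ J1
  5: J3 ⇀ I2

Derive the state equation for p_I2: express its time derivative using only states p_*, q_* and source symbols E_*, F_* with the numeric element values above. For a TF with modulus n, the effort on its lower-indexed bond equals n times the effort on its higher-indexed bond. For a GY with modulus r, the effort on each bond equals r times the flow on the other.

dp_I2/dt = 2*F_Sf1 - 4*p_I1/7

β4 stroke at Sf1  (source Sf1 imposes f)
β3 stroke at I1  (prefer integral on I1)
β0 stroke at J1  (J1 needs exactly one e-in)
β1 stroke at J2  (GY1 both-in/both-out from 0)
β2 stroke at J3  (J2: last free bond brings flow in)
β5 stroke at I2  (common-e at J3 fixed by 2)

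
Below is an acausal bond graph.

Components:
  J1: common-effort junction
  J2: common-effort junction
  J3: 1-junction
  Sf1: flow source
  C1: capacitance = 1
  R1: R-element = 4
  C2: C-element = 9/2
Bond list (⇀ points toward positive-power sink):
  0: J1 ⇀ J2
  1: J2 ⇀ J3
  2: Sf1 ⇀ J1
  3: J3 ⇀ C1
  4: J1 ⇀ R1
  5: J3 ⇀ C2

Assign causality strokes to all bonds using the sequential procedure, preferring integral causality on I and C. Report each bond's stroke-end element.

b2 |Sf1  (Sf1 fixes flow; stroke at Sf1)
b3 |J3  (C1 integral (e out))
b5 |J3  (C2 integral (e out))
b1 |J2  (closing 1-jn rule on J3)
b0 |J1  (common-e at J2 fixed by 1)
b4 |R1  (J1: bond 0 brought effort, rest push out)

β0 stroke at J1
β1 stroke at J2
β2 stroke at Sf1
β3 stroke at J3
β4 stroke at R1
β5 stroke at J3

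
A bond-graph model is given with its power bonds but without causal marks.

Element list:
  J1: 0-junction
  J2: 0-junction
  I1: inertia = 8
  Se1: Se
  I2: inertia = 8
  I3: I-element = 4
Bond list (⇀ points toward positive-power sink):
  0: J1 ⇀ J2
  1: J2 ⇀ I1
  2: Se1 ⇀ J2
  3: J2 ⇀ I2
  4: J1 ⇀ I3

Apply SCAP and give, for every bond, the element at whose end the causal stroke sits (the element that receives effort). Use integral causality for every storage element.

bond 2 stroke→J2  (Se1: effort source, stroke at far end)
bond 0 stroke→J1  (0-jn J2 has e-setter on 2)
bond 1 stroke→I1  (J2: bond 2 brought effort, rest push out)
bond 3 stroke→I2  (0-jn J2 has e-setter on 2)
bond 4 stroke→I3  (J1: bond 0 brought effort, rest push out)

#0 |J1
#1 |I1
#2 |J2
#3 |I2
#4 |I3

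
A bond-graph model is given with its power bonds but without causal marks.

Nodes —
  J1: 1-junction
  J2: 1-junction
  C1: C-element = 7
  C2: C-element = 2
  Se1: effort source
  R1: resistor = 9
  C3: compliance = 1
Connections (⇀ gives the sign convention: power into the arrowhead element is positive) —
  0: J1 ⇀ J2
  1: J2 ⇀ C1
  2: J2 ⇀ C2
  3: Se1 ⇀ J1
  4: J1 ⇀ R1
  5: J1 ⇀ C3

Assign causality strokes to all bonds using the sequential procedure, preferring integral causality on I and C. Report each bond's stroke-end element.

b0 stroke at J1
b1 stroke at J2
b2 stroke at J2
b3 stroke at J1
b4 stroke at R1
b5 stroke at J1

b3 stroke→J1  (Se1 fixes effort; stroke away)
b1 stroke→J2  (prefer integral on C1)
b2 stroke→J2  (C2 outputs effort q/C2)
b0 stroke→J1  (J2 needs exactly one f-in)
b5 stroke→J1  (C3 outputs effort q/C3)
b4 stroke→R1  (J1 needs exactly one f-in)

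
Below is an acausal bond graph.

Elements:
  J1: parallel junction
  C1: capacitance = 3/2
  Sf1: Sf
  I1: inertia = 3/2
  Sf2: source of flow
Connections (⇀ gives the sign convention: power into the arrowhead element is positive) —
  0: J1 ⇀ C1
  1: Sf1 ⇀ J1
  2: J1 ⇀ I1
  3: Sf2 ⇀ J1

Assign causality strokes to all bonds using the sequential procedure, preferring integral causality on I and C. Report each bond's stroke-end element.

#1 |Sf1  (Sf1 fixes flow; stroke at Sf1)
#3 |Sf2  (Sf2 fixes flow; stroke at Sf2)
#0 |J1  (C1: C, integral causality)
#2 |I1  (J1: bond 0 brought effort, rest push out)

β0 stroke at J1
β1 stroke at Sf1
β2 stroke at I1
β3 stroke at Sf2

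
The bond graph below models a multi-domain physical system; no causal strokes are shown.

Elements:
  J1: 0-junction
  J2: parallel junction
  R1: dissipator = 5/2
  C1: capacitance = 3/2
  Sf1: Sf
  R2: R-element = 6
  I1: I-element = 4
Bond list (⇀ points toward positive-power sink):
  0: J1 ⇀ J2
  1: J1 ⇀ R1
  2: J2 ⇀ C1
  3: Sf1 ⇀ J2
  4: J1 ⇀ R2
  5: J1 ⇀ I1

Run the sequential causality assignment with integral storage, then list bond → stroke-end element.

#3 stroke at Sf1  (source Sf1 imposes f)
#2 stroke at J2  (C1 integral (e out))
#0 stroke at J1  (0-jn J2 has e-setter on 2)
#1 stroke at R1  (J1 effort already set via bond 0)
#4 stroke at R2  (J1 effort already set via bond 0)
#5 stroke at I1  (J1 effort already set via bond 0)

β0 stroke at J1
β1 stroke at R1
β2 stroke at J2
β3 stroke at Sf1
β4 stroke at R2
β5 stroke at I1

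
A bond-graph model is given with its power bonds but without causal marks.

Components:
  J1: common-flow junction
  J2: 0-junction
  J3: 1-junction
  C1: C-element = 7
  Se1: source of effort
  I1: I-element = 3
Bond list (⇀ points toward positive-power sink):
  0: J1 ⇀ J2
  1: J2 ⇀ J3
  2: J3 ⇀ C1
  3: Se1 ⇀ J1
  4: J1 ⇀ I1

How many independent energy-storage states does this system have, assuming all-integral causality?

β3 |J1  (Se1 (Se) sets effort on bond)
β2 |J3  (C1: C, integral causality)
β1 |J2  (J3 needs exactly one f-in)
β0 |J1  (common-e at J2 fixed by 1)
β4 |I1  (closing 1-jn rule on J1)

2  (C1, I1 all integral)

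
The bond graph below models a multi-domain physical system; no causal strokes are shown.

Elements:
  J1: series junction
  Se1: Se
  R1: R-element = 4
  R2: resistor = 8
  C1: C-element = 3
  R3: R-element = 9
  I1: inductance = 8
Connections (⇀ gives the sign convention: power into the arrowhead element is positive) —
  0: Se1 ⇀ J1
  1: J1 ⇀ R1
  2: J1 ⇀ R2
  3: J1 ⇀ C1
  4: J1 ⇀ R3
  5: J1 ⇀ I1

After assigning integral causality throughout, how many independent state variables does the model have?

β0 →J1  (source Se1 imposes e)
β3 →J1  (C1 integral (e out))
β5 →I1  (I1 integral (f out))
β1 →J1  (1-jn J1 has f-setter on 5)
β2 →J1  (1-jn J1 has f-setter on 5)
β4 →J1  (J1: bond 5 brought flow, rest push out)

2  (C1, I1 all integral)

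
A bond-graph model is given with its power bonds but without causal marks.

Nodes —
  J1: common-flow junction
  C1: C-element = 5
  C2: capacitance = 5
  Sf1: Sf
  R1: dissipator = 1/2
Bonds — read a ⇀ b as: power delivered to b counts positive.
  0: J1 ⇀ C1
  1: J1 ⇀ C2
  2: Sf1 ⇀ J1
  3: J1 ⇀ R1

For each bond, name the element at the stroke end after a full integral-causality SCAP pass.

b2 stroke→Sf1  (Sf1 fixes flow; stroke at Sf1)
b0 stroke→J1  (1-jn J1 has f-setter on 2)
b1 stroke→J1  (1-jn J1 has f-setter on 2)
b3 stroke→J1  (J1 flow already set via bond 2)

bond 0 stroke at J1
bond 1 stroke at J1
bond 2 stroke at Sf1
bond 3 stroke at J1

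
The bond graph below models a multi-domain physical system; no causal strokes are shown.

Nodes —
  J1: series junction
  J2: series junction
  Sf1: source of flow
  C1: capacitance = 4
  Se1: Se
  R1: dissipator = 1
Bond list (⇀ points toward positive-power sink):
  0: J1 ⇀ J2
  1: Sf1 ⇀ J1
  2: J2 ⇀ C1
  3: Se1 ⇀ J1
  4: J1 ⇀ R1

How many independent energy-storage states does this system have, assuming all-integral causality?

#1 stroke→Sf1  (Sf1: flow source, stroke at near end)
#3 stroke→J1  (Se1: effort source, stroke at far end)
#0 stroke→J1  (J1 flow already set via bond 1)
#4 stroke→J1  (1-jn J1 has f-setter on 1)
#2 stroke→J2  (J2: bond 0 brought flow, rest push out)

1  (C1 all integral)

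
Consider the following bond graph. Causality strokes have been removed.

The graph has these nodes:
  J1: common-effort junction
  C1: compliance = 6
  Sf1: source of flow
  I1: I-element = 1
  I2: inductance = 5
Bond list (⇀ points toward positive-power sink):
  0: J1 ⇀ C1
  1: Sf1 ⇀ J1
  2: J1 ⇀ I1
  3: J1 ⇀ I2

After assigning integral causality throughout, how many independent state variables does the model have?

3  (C1, I1, I2 all integral)

#1 |Sf1  (Sf1 fixes flow; stroke at Sf1)
#0 |J1  (prefer integral on C1)
#2 |I1  (J1: bond 0 brought effort, rest push out)
#3 |I2  (0-jn J1 has e-setter on 0)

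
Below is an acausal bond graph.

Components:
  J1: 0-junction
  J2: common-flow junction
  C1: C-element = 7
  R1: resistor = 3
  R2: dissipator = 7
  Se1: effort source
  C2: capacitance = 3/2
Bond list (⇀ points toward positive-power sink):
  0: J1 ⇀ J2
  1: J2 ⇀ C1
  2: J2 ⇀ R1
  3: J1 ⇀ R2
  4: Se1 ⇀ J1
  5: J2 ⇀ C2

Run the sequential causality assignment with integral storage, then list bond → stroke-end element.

#0 stroke at J2
#1 stroke at J2
#2 stroke at R1
#3 stroke at R2
#4 stroke at J1
#5 stroke at J2

#4 stroke→J1  (source Se1 imposes e)
#0 stroke→J2  (common-e at J1 fixed by 4)
#3 stroke→R2  (common-e at J1 fixed by 4)
#1 stroke→J2  (C1 integral (e out))
#5 stroke→J2  (C2: C, integral causality)
#2 stroke→R1  (closing 1-jn rule on J2)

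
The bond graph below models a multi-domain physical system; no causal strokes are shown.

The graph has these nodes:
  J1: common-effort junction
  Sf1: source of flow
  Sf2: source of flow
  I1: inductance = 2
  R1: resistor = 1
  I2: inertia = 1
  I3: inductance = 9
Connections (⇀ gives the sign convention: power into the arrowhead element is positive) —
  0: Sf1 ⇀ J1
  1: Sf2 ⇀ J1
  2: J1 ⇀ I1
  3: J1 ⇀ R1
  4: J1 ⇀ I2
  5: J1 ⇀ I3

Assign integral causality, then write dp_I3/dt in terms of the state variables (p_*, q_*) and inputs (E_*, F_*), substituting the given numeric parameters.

bond 0 stroke→Sf1  (Sf1: flow source, stroke at near end)
bond 1 stroke→Sf2  (Sf2 (Sf) sets flow on bond)
bond 2 stroke→I1  (I1 outputs flow p/I1)
bond 4 stroke→I2  (I2: I, integral causality)
bond 5 stroke→I3  (I3: I, integral causality)
bond 3 stroke→J1  (closing 0-jn rule on J1)

dp_I3/dt = F_Sf1 + F_Sf2 - p_I1/2 - p_I2 - p_I3/9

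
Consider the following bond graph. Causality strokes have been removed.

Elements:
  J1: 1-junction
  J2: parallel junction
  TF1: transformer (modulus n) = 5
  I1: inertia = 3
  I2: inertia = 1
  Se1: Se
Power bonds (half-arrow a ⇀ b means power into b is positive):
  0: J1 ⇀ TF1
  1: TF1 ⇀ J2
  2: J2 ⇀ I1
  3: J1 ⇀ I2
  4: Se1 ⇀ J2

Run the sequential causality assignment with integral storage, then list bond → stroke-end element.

#4 stroke at J2  (source Se1 imposes e)
#1 stroke at TF1  (0-jn J2 has e-setter on 4)
#2 stroke at I1  (0-jn J2 has e-setter on 4)
#0 stroke at J1  (TF TF1: opposite of bond 1)
#3 stroke at I2  (closing 1-jn rule on J1)

bond 0 stroke→J1
bond 1 stroke→TF1
bond 2 stroke→I1
bond 3 stroke→I2
bond 4 stroke→J2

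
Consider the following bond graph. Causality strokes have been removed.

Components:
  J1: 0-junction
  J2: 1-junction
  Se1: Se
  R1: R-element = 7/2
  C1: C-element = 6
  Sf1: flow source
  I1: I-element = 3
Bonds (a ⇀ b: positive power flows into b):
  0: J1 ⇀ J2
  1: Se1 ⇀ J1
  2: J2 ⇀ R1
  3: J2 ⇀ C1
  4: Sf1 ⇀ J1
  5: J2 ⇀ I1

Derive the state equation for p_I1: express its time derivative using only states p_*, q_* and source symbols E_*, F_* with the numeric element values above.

dp_I1/dt = E_Se1 - 7*p_I1/6 - q_C1/6

bond 1 |J1  (source Se1 imposes e)
bond 4 |Sf1  (Sf1 (Sf) sets flow on bond)
bond 0 |J2  (0-jn J1 has e-setter on 1)
bond 3 |J2  (prefer integral on C1)
bond 5 |I1  (prefer integral on I1)
bond 2 |J2  (1-jn J2 has f-setter on 5)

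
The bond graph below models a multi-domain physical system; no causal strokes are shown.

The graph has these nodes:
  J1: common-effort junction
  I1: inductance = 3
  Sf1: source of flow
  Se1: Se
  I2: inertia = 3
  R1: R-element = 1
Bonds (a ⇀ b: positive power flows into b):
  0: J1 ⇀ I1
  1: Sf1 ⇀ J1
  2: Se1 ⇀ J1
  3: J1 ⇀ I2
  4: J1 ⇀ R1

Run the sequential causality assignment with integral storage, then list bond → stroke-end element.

b1 →Sf1  (Sf1: flow source, stroke at near end)
b2 →J1  (Se1: effort source, stroke at far end)
b0 →I1  (J1: bond 2 brought effort, rest push out)
b3 →I2  (common-e at J1 fixed by 2)
b4 →R1  (0-jn J1 has e-setter on 2)

#0 stroke at I1
#1 stroke at Sf1
#2 stroke at J1
#3 stroke at I2
#4 stroke at R1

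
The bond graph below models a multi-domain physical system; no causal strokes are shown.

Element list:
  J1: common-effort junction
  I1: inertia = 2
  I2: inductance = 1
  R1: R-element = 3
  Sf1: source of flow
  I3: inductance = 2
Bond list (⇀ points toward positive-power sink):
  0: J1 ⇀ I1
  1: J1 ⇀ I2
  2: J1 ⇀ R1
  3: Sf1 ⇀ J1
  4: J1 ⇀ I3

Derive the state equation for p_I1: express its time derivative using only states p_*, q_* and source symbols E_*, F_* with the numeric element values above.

bond 3 |Sf1  (Sf1: flow source, stroke at near end)
bond 0 |I1  (I1: I, integral causality)
bond 1 |I2  (I2 integral (f out))
bond 4 |I3  (prefer integral on I3)
bond 2 |J1  (J1: last free bond brings effort in)

dp_I1/dt = 3*F_Sf1 - 3*p_I1/2 - 3*p_I2 - 3*p_I3/2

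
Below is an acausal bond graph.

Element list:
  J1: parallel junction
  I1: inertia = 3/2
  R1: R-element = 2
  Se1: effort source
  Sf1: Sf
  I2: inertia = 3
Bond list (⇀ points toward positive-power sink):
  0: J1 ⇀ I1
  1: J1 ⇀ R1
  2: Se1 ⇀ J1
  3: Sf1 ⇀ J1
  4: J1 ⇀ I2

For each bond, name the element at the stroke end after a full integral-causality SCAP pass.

bond 2 stroke at J1  (Se1 fixes effort; stroke away)
bond 3 stroke at Sf1  (source Sf1 imposes f)
bond 0 stroke at I1  (0-jn J1 has e-setter on 2)
bond 1 stroke at R1  (common-e at J1 fixed by 2)
bond 4 stroke at I2  (J1 effort already set via bond 2)

β0 stroke at I1
β1 stroke at R1
β2 stroke at J1
β3 stroke at Sf1
β4 stroke at I2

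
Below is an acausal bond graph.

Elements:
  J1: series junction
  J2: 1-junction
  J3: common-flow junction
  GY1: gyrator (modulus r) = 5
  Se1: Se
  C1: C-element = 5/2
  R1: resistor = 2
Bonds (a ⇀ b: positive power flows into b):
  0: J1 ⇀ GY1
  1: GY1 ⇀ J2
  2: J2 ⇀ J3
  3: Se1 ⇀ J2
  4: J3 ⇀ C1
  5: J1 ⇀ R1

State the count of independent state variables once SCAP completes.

#3 stroke→J2  (source Se1 imposes e)
#4 stroke→J3  (C1 outputs effort q/C1)
#2 stroke→J2  (J3: last free bond brings flow in)
#1 stroke→GY1  (only one flow-in slot at J2)
#0 stroke→GY1  (through GY1, causality inverts; strokes same side of GY1)
#5 stroke→J1  (J1: bond 0 brought flow, rest push out)

1  (C1 all integral)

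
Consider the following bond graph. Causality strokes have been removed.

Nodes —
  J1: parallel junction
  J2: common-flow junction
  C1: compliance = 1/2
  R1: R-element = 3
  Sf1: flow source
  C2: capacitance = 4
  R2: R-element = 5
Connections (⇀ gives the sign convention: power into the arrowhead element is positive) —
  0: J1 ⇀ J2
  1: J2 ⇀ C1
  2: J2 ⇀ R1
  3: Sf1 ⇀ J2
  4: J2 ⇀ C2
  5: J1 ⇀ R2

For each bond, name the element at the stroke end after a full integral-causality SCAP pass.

#0 stroke at J2
#1 stroke at J2
#2 stroke at J2
#3 stroke at Sf1
#4 stroke at J2
#5 stroke at J1

bond 3 stroke at Sf1  (Sf1 fixes flow; stroke at Sf1)
bond 0 stroke at J2  (J2 flow already set via bond 3)
bond 1 stroke at J2  (J2: bond 3 brought flow, rest push out)
bond 2 stroke at J2  (1-jn J2 has f-setter on 3)
bond 4 stroke at J2  (J2 flow already set via bond 3)
bond 5 stroke at J1  (closing 0-jn rule on J1)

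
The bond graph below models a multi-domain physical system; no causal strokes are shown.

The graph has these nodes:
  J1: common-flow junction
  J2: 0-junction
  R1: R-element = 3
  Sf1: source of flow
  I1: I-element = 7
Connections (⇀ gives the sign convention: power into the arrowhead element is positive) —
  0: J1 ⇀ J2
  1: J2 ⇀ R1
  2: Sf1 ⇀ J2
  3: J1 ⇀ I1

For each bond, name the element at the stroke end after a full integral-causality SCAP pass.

b2 stroke at Sf1  (Sf1 fixes flow; stroke at Sf1)
b3 stroke at I1  (prefer integral on I1)
b0 stroke at J1  (J1 flow already set via bond 3)
b1 stroke at J2  (only one effort-in slot at J2)

β0 →J1
β1 →J2
β2 →Sf1
β3 →I1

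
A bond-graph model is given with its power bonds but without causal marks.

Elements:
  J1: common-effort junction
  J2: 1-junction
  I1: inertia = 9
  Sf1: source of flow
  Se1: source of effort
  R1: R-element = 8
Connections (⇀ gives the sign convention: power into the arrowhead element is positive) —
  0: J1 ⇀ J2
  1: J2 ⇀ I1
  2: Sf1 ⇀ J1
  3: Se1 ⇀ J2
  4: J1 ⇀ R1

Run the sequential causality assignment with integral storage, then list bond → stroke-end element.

β0 |J2
β1 |I1
β2 |Sf1
β3 |J2
β4 |J1

b2 |Sf1  (Sf1: flow source, stroke at near end)
b3 |J2  (Se1 (Se) sets effort on bond)
b1 |I1  (prefer integral on I1)
b0 |J2  (1-jn J2 has f-setter on 1)
b4 |J1  (closing 0-jn rule on J1)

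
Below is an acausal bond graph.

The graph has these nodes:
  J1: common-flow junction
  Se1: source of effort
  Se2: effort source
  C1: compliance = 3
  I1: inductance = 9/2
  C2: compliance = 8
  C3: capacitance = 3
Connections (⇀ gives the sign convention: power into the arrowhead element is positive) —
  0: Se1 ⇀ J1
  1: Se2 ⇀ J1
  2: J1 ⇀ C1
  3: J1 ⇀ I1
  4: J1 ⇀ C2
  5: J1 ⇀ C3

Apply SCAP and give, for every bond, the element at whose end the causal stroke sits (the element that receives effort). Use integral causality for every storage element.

#0 →J1
#1 →J1
#2 →J1
#3 →I1
#4 →J1
#5 →J1

bond 0 stroke→J1  (Se1 fixes effort; stroke away)
bond 1 stroke→J1  (source Se2 imposes e)
bond 2 stroke→J1  (prefer integral on C1)
bond 3 stroke→I1  (I1: I, integral causality)
bond 4 stroke→J1  (J1 flow already set via bond 3)
bond 5 stroke→J1  (J1: bond 3 brought flow, rest push out)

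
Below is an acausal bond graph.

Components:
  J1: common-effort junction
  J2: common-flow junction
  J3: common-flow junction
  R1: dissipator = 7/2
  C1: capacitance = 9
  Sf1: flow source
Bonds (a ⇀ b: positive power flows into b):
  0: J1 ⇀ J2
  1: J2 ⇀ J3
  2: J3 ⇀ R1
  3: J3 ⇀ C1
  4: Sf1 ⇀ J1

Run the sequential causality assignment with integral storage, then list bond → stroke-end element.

#4 |Sf1  (Sf1: flow source, stroke at near end)
#0 |J1  (J1 needs exactly one e-in)
#1 |J2  (common-f at J2 fixed by 0)
#2 |J3  (1-jn J3 has f-setter on 1)
#3 |J3  (J3 flow already set via bond 1)

β0 →J1
β1 →J2
β2 →J3
β3 →J3
β4 →Sf1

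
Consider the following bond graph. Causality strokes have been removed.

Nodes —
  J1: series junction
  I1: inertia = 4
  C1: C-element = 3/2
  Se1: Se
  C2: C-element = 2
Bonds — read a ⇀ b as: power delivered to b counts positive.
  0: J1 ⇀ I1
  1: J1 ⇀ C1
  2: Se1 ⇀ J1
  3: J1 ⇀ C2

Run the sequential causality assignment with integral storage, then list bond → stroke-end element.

bond 2 →J1  (Se1 (Se) sets effort on bond)
bond 0 →I1  (I1: I, integral causality)
bond 1 →J1  (J1 flow already set via bond 0)
bond 3 →J1  (1-jn J1 has f-setter on 0)

b0 |I1
b1 |J1
b2 |J1
b3 |J1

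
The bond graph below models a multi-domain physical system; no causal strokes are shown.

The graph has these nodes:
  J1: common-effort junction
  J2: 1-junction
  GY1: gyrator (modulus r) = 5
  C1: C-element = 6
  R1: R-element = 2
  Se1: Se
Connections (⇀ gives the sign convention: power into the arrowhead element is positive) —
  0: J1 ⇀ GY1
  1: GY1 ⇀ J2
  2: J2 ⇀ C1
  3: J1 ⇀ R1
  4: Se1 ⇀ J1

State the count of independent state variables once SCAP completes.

1  (C1 all integral)

bond 4 →J1  (Se1 (Se) sets effort on bond)
bond 0 →GY1  (0-jn J1 has e-setter on 4)
bond 3 →R1  (J1: bond 4 brought effort, rest push out)
bond 1 →GY1  (GY1: gyrator matches bond 0)
bond 2 →J2  (1-jn J2 has f-setter on 1)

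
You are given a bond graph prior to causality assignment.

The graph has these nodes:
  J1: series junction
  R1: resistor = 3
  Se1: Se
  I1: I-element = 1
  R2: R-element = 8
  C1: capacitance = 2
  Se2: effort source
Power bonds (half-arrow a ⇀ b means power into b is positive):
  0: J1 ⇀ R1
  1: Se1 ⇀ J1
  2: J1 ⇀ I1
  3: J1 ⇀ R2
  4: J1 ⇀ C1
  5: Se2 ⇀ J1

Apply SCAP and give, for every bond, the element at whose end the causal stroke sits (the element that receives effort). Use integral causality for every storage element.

#0 stroke→J1
#1 stroke→J1
#2 stroke→I1
#3 stroke→J1
#4 stroke→J1
#5 stroke→J1

b1 →J1  (Se1: effort source, stroke at far end)
b5 →J1  (Se2: effort source, stroke at far end)
b2 →I1  (prefer integral on I1)
b0 →J1  (common-f at J1 fixed by 2)
b3 →J1  (J1 flow already set via bond 2)
b4 →J1  (common-f at J1 fixed by 2)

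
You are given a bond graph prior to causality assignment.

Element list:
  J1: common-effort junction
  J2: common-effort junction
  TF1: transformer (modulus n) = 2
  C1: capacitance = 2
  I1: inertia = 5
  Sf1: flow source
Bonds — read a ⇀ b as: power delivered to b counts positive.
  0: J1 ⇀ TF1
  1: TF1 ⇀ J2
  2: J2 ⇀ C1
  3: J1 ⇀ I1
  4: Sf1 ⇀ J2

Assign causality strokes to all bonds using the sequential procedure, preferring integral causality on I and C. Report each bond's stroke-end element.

#0 stroke→J1
#1 stroke→TF1
#2 stroke→J2
#3 stroke→I1
#4 stroke→Sf1

#4 stroke→Sf1  (Sf1: flow source, stroke at near end)
#2 stroke→J2  (C1 outputs effort q/C1)
#1 stroke→TF1  (common-e at J2 fixed by 2)
#0 stroke→J1  (TF1 one-in-one-out from 1)
#3 stroke→I1  (common-e at J1 fixed by 0)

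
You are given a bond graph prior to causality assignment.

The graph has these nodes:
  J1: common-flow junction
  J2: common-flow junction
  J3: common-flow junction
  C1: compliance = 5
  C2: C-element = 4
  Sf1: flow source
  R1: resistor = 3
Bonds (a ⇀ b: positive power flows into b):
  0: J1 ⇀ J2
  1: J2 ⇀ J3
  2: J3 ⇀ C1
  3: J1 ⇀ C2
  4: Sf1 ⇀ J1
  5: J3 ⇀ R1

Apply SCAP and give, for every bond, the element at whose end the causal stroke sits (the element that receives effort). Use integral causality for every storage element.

b4 |Sf1  (source Sf1 imposes f)
b0 |J1  (1-jn J1 has f-setter on 4)
b3 |J1  (1-jn J1 has f-setter on 4)
b1 |J2  (common-f at J2 fixed by 0)
b2 |J3  (1-jn J3 has f-setter on 1)
b5 |J3  (J3: bond 1 brought flow, rest push out)

β0 →J1
β1 →J2
β2 →J3
β3 →J1
β4 →Sf1
β5 →J3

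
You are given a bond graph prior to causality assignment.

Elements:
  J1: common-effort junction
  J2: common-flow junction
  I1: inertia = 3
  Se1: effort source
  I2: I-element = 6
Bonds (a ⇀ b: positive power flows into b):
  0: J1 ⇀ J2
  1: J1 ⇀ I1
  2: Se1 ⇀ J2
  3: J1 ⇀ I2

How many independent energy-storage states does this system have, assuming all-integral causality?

bond 2 |J2  (Se1: effort source, stroke at far end)
bond 0 |J1  (J2: last free bond brings flow in)
bond 1 |I1  (J1 effort already set via bond 0)
bond 3 |I2  (J1 effort already set via bond 0)

2  (I1, I2 all integral)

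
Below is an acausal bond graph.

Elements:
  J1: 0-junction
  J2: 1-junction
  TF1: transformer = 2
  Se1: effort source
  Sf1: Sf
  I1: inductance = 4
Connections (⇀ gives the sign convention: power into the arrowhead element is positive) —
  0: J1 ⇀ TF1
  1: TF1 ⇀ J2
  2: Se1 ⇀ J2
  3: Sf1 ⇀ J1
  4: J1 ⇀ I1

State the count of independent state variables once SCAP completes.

1  (I1 all integral)

bond 2 stroke→J2  (Se1 fixes effort; stroke away)
bond 3 stroke→Sf1  (source Sf1 imposes f)
bond 1 stroke→TF1  (only one flow-in slot at J2)
bond 0 stroke→J1  (TF1 one-in-one-out from 1)
bond 4 stroke→I1  (J1 effort already set via bond 0)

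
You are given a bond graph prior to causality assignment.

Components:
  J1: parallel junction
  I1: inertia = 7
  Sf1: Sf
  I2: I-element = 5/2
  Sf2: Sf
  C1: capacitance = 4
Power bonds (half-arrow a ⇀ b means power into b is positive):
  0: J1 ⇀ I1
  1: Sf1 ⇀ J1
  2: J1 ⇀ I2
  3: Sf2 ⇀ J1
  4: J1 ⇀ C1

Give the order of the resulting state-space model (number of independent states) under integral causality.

#1 stroke at Sf1  (Sf1: flow source, stroke at near end)
#3 stroke at Sf2  (source Sf2 imposes f)
#0 stroke at I1  (prefer integral on I1)
#2 stroke at I2  (I2 integral (f out))
#4 stroke at J1  (J1 needs exactly one e-in)

3  (C1, I1, I2 all integral)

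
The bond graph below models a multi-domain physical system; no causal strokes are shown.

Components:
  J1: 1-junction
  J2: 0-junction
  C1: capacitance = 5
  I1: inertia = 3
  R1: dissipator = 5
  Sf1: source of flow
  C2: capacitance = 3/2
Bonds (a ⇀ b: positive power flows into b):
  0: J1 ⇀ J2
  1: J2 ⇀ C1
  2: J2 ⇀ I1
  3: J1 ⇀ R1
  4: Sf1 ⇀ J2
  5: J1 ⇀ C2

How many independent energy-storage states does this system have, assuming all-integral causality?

#4 stroke at Sf1  (Sf1: flow source, stroke at near end)
#1 stroke at J2  (C1 outputs effort q/C1)
#0 stroke at J1  (common-e at J2 fixed by 1)
#2 stroke at I1  (0-jn J2 has e-setter on 1)
#5 stroke at J1  (C2 outputs effort q/C2)
#3 stroke at R1  (J1 needs exactly one f-in)

3  (C1, C2, I1 all integral)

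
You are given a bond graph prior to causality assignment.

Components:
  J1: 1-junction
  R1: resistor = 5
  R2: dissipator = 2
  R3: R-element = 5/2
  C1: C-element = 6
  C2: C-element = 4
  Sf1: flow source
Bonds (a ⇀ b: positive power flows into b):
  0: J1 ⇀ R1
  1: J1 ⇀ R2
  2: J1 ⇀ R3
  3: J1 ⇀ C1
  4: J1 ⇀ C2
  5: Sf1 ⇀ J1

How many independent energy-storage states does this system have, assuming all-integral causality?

#5 →Sf1  (source Sf1 imposes f)
#0 →J1  (1-jn J1 has f-setter on 5)
#1 →J1  (J1: bond 5 brought flow, rest push out)
#2 →J1  (J1: bond 5 brought flow, rest push out)
#3 →J1  (1-jn J1 has f-setter on 5)
#4 →J1  (J1: bond 5 brought flow, rest push out)

2  (C1, C2 all integral)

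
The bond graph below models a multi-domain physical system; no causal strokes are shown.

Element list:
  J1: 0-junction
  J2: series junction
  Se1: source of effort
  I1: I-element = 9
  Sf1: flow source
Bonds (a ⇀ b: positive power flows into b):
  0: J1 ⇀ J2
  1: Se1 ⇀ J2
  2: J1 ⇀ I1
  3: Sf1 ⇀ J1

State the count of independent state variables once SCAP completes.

#1 stroke→J2  (source Se1 imposes e)
#3 stroke→Sf1  (source Sf1 imposes f)
#0 stroke→J1  (J2: last free bond brings flow in)
#2 stroke→I1  (common-e at J1 fixed by 0)

1  (I1 all integral)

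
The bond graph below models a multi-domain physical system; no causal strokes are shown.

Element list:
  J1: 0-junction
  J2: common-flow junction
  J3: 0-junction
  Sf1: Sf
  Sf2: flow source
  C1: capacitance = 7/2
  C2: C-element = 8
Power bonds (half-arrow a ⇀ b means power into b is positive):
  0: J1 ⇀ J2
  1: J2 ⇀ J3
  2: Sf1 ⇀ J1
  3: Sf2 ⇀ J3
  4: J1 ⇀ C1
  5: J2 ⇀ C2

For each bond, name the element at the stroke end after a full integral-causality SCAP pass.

β2 |Sf1  (Sf1 fixes flow; stroke at Sf1)
β3 |Sf2  (Sf2: flow source, stroke at near end)
β1 |J3  (only one effort-in slot at J3)
β0 |J2  (common-f at J2 fixed by 1)
β5 |J2  (1-jn J2 has f-setter on 1)
β4 |J1  (J1: last free bond brings effort in)

β0 →J2
β1 →J3
β2 →Sf1
β3 →Sf2
β4 →J1
β5 →J2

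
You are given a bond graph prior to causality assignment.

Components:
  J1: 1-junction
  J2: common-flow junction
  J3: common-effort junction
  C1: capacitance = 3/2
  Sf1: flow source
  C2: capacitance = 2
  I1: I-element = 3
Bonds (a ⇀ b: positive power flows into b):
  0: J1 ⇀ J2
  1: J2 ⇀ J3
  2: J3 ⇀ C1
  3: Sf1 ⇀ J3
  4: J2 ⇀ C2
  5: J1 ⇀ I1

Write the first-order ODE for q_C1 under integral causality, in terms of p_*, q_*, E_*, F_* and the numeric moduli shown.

#3 |Sf1  (Sf1 (Sf) sets flow on bond)
#2 |J3  (C1 integral (e out))
#1 |J2  (J3 effort already set via bond 2)
#4 |J2  (prefer integral on C2)
#0 |J1  (only one flow-in slot at J2)
#5 |I1  (only one flow-in slot at J1)

dq_C1/dt = F_Sf1 + p_I1/3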